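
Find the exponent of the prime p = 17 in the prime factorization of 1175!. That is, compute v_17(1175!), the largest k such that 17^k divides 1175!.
v_17(1175!) = 73

Legendre's formula: v_p(n!) = Σ_{k ≥ 1} ⌊n / p^k⌋. For p = 17, n = 1175, the terms are:
  ⌊1175/17^1⌋ = ⌊1175/17⌋ = 69
  ⌊1175/17^2⌋ = ⌊1175/289⌋ = 4
(the next term ⌊1175/17^3⌋ = 0, terminating the sum). Summing: v_17(1175!) = 69 + 4 = 73.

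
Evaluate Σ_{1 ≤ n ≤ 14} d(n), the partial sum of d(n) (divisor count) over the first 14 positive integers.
Σ_{n ≤ 14} d(n) = 41

Compute d(n) for each 1 ≤ n ≤ 14: d(1) = 1, d(2) = 2, d(3) = 2, d(4) = 3, d(5) = 2, d(6) = 4, d(7) = 2, d(8) = 4, d(9) = 3, d(10) = 4, d(11) = 2, d(12) = 6, d(13) = 2, d(14) = 4. Summing all 14 values: 41. (Dirichlet's divisor formula: Σ_{n ≤ x} d(n) = x ln(x) + (2γ − 1) x + O(√x). For x = 14, the asymptotic estimate is ≈ 39.11.)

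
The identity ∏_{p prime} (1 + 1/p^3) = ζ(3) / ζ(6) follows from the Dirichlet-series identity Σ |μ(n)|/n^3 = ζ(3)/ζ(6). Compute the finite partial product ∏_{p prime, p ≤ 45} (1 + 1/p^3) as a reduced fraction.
∏ = 77199709041125603078439960576/65340146372601957980502060935

The primes p ≤ 45 are [2, 3, 5, 7, 11, 13, 17, 19, 23, 29, 31, 37, 41, 43]. For each, (1 + 1/p^3) = (p^3 + 1)/p^3. Multiplying these fractions over p ∈ [2, 3, 5, 7, 11, 13, 17, 19, 23, 29, 31, 37, 41, 43] gives 77199709041125603078439960576/65340146372601957980502060935. (In the limit P → ∞ this tends to ζ(3)/ζ(6).)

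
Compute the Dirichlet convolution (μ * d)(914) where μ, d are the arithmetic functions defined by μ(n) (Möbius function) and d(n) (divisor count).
(μ * d)(914) = 1

Divisors of 914: [1, 2, 457, 914]. For each d | 914:
  d = 1: μ(1) · d(914/1) = 1 · 4 = 4
  d = 2: μ(2) · d(914/2) = -1 · 2 = -2
  d = 457: μ(457) · d(914/457) = -1 · 2 = -2
  d = 914: μ(914) · d(914/914) = 1 · 1 = 1
Summing: (μ * d)(914) = 4 + -2 + -2 + 1 = 1.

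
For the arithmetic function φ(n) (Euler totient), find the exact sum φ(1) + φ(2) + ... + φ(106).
Σ_{n ≤ 106} φ(n) = 3426

Compute φ(n) for each 1 ≤ n ≤ 106: φ(1) = 1, φ(2) = 1, φ(3) = 2, φ(4) = 2, φ(5) = 4, φ(6) = 2, φ(7) = 6, φ(8) = 4, φ(9) = 6, φ(10) = 4, φ(11) = 10, φ(12) = 4, φ(13) = 12, φ(14) = 6, φ(15) = 8, φ(16) = 8, φ(17) = 16, φ(18) = 6, φ(19) = 18, φ(20) = 8, φ(21) = 12, φ(22) = 10, φ(23) = 22, φ(24) = 8, φ(25) = 20, φ(26) = 12, φ(27) = 18, φ(28) = 12, φ(29) = 28, φ(30) = 8, φ(31) = 30, φ(32) = 16, φ(33) = 20, φ(34) = 16, φ(35) = 24, φ(36) = 12, φ(37) = 36, φ(38) = 18, φ(39) = 24, φ(40) = 16, φ(41) = 40, φ(42) = 12, φ(43) = 42, φ(44) = 20, φ(45) = 24, φ(46) = 22, φ(47) = 46, φ(48) = 16, φ(49) = 42, φ(50) = 20, φ(51) = 32, φ(52) = 24, φ(53) = 52, φ(54) = 18, φ(55) = 40, φ(56) = 24, φ(57) = 36, φ(58) = 28, φ(59) = 58, φ(60) = 16, φ(61) = 60, φ(62) = 30, φ(63) = 36, φ(64) = 32, φ(65) = 48, φ(66) = 20, φ(67) = 66, φ(68) = 32, φ(69) = 44, φ(70) = 24, φ(71) = 70, φ(72) = 24, φ(73) = 72, φ(74) = 36, φ(75) = 40, φ(76) = 36, φ(77) = 60, φ(78) = 24, φ(79) = 78, φ(80) = 32, φ(81) = 54, φ(82) = 40, φ(83) = 82, φ(84) = 24, φ(85) = 64, φ(86) = 42, φ(87) = 56, φ(88) = 40, φ(89) = 88, φ(90) = 24, φ(91) = 72, φ(92) = 44, φ(93) = 60, φ(94) = 46, φ(95) = 72, φ(96) = 32, φ(97) = 96, φ(98) = 42, φ(99) = 60, φ(100) = 40, φ(101) = 100, φ(102) = 32, φ(103) = 102, φ(104) = 48, φ(105) = 48, φ(106) = 52. Summing all 106 values: 3426. (Average order: Σ_{n ≤ x} φ(n) ~ (3/π²) x². For x = 106, (3/π²)·106² ≈ 3415.33.)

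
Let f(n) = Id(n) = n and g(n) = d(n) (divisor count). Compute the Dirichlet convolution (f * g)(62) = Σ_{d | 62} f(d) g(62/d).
(Id * d)(62) = 132

Divisors of 62: [1, 2, 31, 62]. For each d | 62:
  d = 1: Id(1) · d(62/1) = 1 · 4 = 4
  d = 2: Id(2) · d(62/2) = 2 · 2 = 4
  d = 31: Id(31) · d(62/31) = 31 · 2 = 62
  d = 62: Id(62) · d(62/62) = 62 · 1 = 62
Summing: (Id * d)(62) = 4 + 4 + 62 + 62 = 132.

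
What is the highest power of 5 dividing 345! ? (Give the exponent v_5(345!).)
v_5(345!) = 84

Legendre's formula: v_p(n!) = Σ_{k ≥ 1} ⌊n / p^k⌋. For p = 5, n = 345, the terms are:
  ⌊345/5^1⌋ = ⌊345/5⌋ = 69
  ⌊345/5^2⌋ = ⌊345/25⌋ = 13
  ⌊345/5^3⌋ = ⌊345/125⌋ = 2
(the next term ⌊345/5^4⌋ = 0, terminating the sum). Summing: v_5(345!) = 69 + 13 + 2 = 84.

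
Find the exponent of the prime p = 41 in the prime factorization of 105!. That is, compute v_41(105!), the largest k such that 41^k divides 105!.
v_41(105!) = 2

Legendre's formula: v_p(n!) = Σ_{k ≥ 1} ⌊n / p^k⌋. For p = 41, n = 105, the terms are:
  ⌊105/41^1⌋ = ⌊105/41⌋ = 2
(the next term ⌊105/41^2⌋ = 0, terminating the sum). Summing: v_41(105!) = 2 = 2.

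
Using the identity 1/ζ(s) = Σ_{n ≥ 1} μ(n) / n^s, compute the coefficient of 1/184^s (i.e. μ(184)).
μ(184) = 0

Factor n = 184 = 2^3 · 23. μ(n) = 0 if any exponent ≥ 2 (not squarefree); otherwise μ(n) = (−1)^{ω(n)} where ω(n) is the number of distinct prime factors. Applying: μ(184) = 0.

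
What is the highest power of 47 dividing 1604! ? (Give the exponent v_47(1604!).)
v_47(1604!) = 34

Legendre's formula: v_p(n!) = Σ_{k ≥ 1} ⌊n / p^k⌋. For p = 47, n = 1604, the terms are:
  ⌊1604/47^1⌋ = ⌊1604/47⌋ = 34
(the next term ⌊1604/47^2⌋ = 0, terminating the sum). Summing: v_47(1604!) = 34 = 34.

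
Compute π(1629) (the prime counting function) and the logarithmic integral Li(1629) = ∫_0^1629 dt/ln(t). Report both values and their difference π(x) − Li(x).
π(1629) = 258;  Li(1629) ≈ 265.35;  π(x) − Li(x) ≈ -7.35.

Direct count of primes ≤ 1629 gives π(1629) = 258. Numerical evaluation of the logarithmic integral gives Li(1629) ≈ 265.35. The difference π(x) − Li(x) ≈ -7.35 is typically negative for small/moderate x (Li(x) overestimates), though Littlewood's theorem shows this sign changes infinitely often.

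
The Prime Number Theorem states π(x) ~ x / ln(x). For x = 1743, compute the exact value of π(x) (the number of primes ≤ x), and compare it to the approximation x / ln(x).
π(1743) = 271;  x/ln(x) ≈ 233.54;  relative error ≈ 13.82%.

Directly count primes up to 1743: π(1743) = 271. The PNT approximation gives 1743/ln(1743) ≈ 1743/7.46336 ≈ 233.54. Relative error (π(x) − x/ln(x)) / π(x) ≈ 13.82%; the approximation is known to undercount slightly (Li(x) is a better estimate).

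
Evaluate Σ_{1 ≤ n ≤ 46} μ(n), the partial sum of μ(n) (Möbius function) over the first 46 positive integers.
Σ_{n ≤ 46} μ(n) = -2

Compute μ(n) for each 1 ≤ n ≤ 46: μ(1) = 1, μ(2) = -1, μ(3) = -1, μ(4) = 0, μ(5) = -1, μ(6) = 1, μ(7) = -1, μ(8) = 0, μ(9) = 0, μ(10) = 1, μ(11) = -1, μ(12) = 0, μ(13) = -1, μ(14) = 1, μ(15) = 1, μ(16) = 0, μ(17) = -1, μ(18) = 0, μ(19) = -1, μ(20) = 0, μ(21) = 1, μ(22) = 1, μ(23) = -1, μ(24) = 0, μ(25) = 0, μ(26) = 1, μ(27) = 0, μ(28) = 0, μ(29) = -1, μ(30) = -1, μ(31) = -1, μ(32) = 0, μ(33) = 1, μ(34) = 1, μ(35) = 1, μ(36) = 0, μ(37) = -1, μ(38) = 1, μ(39) = 1, μ(40) = 0, μ(41) = -1, μ(42) = -1, μ(43) = -1, μ(44) = 0, μ(45) = 0, μ(46) = 1. Summing all 46 values: -2. (Mertens function M(x) = Σ_{n ≤ x} μ(n); on average M(x) should be small (PNT ⟺ M(x) = o(x)).)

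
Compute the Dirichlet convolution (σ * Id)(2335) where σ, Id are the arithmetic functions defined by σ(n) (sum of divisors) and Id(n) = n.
(σ * Id)(2335) = 10285

Divisors of 2335: [1, 5, 467, 2335]. For each d | 2335:
  d = 1: σ(1) · Id(2335/1) = 1 · 2335 = 2335
  d = 5: σ(5) · Id(2335/5) = 6 · 467 = 2802
  d = 467: σ(467) · Id(2335/467) = 468 · 5 = 2340
  d = 2335: σ(2335) · Id(2335/2335) = 2808 · 1 = 2808
Summing: (σ * Id)(2335) = 2335 + 2802 + 2340 + 2808 = 10285.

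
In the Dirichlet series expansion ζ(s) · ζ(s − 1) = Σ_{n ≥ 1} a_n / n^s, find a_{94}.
σ(94) = 144

In the product (Σ m^0/m^s)(Σ k / k^s) = Σ (Σ_{d | n} d) / n^s, the coefficient of 1/n^s is σ(n) = Σ_{d | n} d. For n = 94, divisors are [1, 2, 47, 94]; summing: σ(94) = 144.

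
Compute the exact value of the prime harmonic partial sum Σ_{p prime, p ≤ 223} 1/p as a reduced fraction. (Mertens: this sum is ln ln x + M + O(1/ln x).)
Σ 1/p = 718699639327957473429492425322377115938612460993073775465130392853544377727917042657991/367009731827331916465034565550136732339800312955331782619462457039988073311157667212930

π(223) = 48, so the primes ≤ 223 are [2, 3, 5, 7, 11, 13, 17, 19, 23, 29, 31, 37, 41, 43, 47, 53, 59, 61, 67, 71, 73, 79, 83, 89, 97, 101, 103, 107, 109, 113, 127, 131, 137, 139, 149, 151, 157, 163, 167, 173, 179, 181, 191, 193, 197, 199, 211, 223]. Summing 1/p over these primes: 718699639327957473429492425322377115938612460993073775465130392853544377727917042657991/367009731827331916465034565550136732339800312955331782619462457039988073311157667212930 ≈ 1.9583. Mertens estimate ln ln(223) + 0.2615 ≈ 1.9492.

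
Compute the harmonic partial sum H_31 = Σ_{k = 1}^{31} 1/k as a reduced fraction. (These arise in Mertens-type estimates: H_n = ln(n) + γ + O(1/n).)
H_31 = 290774257297357/72201776446800

Direct summation: H_31 = 1 + 1/2 + ... + 1/31. The least common denominator is lcm(1, ..., 31) = 72201776446800; over this denominator the numerator is 72201776446800 + 36100888223400 + 24067258815600 + 18050444111700 + 14440355289360 + 12033629407800 + 10314539492400 + 9025222055850 + 8022419605200 + 7220177644680 + 6563797858800 + 6016814703900 + 5553982803600 + 5157269746200 + 4813451763120 + 4512611027925 + 4247163320400 + 4011209802600 + 3800093497200 + 3610088822340 + 3438179830800 + 3281898929400 + 3139207671600 + 3008407351950 + 2888071057872 + 2776991401800 + 2674139868400 + 2578634873100 + 2489716429200 + 2406725881560 + 2329089562800 = 290774257297357, so H_31 = 290774257297357/72201776446800 (already in lowest terms) ≈ 4.02725. (The PNT-adjacent estimate ln(31) + γ ≈ 4.01120 matches within O(1/n).)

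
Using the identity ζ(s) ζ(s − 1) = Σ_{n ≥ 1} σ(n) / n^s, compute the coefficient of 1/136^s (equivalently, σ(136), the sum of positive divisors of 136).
σ(136) = 270

In the product (Σ m^0/m^s)(Σ k / k^s) = Σ (Σ_{d | n} d) / n^s, the coefficient of 1/n^s is σ(n) = Σ_{d | n} d. For n = 136, divisors are [1, 2, 4, 8, 17, 34, 68, 136]; summing: σ(136) = 270.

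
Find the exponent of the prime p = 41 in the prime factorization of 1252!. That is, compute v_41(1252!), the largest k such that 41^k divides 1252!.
v_41(1252!) = 30

Legendre's formula: v_p(n!) = Σ_{k ≥ 1} ⌊n / p^k⌋. For p = 41, n = 1252, the terms are:
  ⌊1252/41^1⌋ = ⌊1252/41⌋ = 30
(the next term ⌊1252/41^2⌋ = 0, terminating the sum). Summing: v_41(1252!) = 30 = 30.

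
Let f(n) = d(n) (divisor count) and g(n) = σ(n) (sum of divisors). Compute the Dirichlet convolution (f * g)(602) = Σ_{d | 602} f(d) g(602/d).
(d * σ)(602) = 2300

Divisors of 602: [1, 2, 7, 14, 43, 86, 301, 602]. For each d | 602:
  d = 1: d(1) · σ(602/1) = 1 · 1056 = 1056
  d = 2: d(2) · σ(602/2) = 2 · 352 = 704
  d = 7: d(7) · σ(602/7) = 2 · 132 = 264
  d = 14: d(14) · σ(602/14) = 4 · 44 = 176
  d = 43: d(43) · σ(602/43) = 2 · 24 = 48
  d = 86: d(86) · σ(602/86) = 4 · 8 = 32
  d = 301: d(301) · σ(602/301) = 4 · 3 = 12
  d = 602: d(602) · σ(602/602) = 8 · 1 = 8
Summing: (d * σ)(602) = 1056 + 704 + 264 + 176 + 48 + 32 + 12 + 8 = 2300.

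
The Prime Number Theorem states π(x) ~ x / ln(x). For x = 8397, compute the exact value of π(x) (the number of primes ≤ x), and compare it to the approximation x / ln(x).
π(8397) = 1051;  x/ln(x) ≈ 929.32;  relative error ≈ 11.58%.

Directly count primes up to 8397: π(8397) = 1051. The PNT approximation gives 8397/ln(8397) ≈ 8397/9.03563 ≈ 929.32. Relative error (π(x) − x/ln(x)) / π(x) ≈ 11.58%; the approximation is known to undercount slightly (Li(x) is a better estimate).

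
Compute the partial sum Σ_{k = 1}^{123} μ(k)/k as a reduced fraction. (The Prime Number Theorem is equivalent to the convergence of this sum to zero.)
Σ μ(k)/k = 23090940688334333795050585396213953208427071/3161005464041760778814520629154366249327468699

Values of μ(k) for 1 ≤ k ≤ 123: μ(1) = 1, μ(2) = -1, μ(3) = -1, μ(5) = -1, μ(6) = 1, μ(7) = -1, μ(10) = 1, μ(11) = -1, μ(13) = -1, μ(14) = 1, μ(15) = 1, μ(17) = -1, μ(19) = -1, μ(21) = 1, μ(22) = 1, μ(23) = -1, μ(26) = 1, μ(29) = -1, μ(30) = -1, μ(31) = -1, μ(33) = 1, μ(34) = 1, μ(35) = 1, μ(37) = -1, μ(38) = 1, μ(39) = 1, μ(41) = -1, μ(42) = -1, μ(43) = -1, μ(46) = 1, μ(47) = -1, μ(51) = 1, μ(53) = -1, μ(55) = 1, μ(57) = 1, μ(58) = 1, μ(59) = -1, μ(61) = -1, μ(62) = 1, μ(65) = 1, μ(66) = -1, μ(67) = -1, μ(69) = 1, μ(70) = -1, μ(71) = -1, μ(73) = -1, μ(74) = 1, μ(77) = 1, μ(78) = -1, μ(79) = -1, μ(82) = 1, μ(83) = -1, μ(85) = 1, μ(86) = 1, μ(87) = 1, μ(89) = -1, μ(91) = 1, μ(93) = 1, μ(94) = 1, μ(95) = 1, μ(97) = -1, μ(101) = -1, μ(102) = -1, μ(103) = -1, μ(105) = -1, μ(106) = 1, μ(107) = -1, μ(109) = -1, μ(110) = -1, μ(111) = 1, μ(113) = -1, μ(114) = -1, μ(115) = 1, μ(118) = 1, μ(119) = 1, μ(122) = 1, μ(123) = 1, with μ = 0 on non-squarefree integers. Summing μ(k)/k for k where μ(k) ≠ 0 gives 23090940688334333795050585396213953208427071/3161005464041760778814520629154366249327468699 ≈ 0.0073. (PNT ⟺ this sum → 0 as n → ∞.)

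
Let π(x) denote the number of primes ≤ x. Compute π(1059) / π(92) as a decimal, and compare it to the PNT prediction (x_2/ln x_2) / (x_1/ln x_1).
π(1059)/π(92) = 177/24 ≈ 7.3750;  PNT prediction ≈ 7.4730.

π(92) = 24 and π(1059) = 177, so π(1059)/π(92) ≈ 7.3750. The PNT-predicted ratio is (1059/ln(1059)) / (92/ln(92)) ≈ 7.4730. The two agree to within a few percent, as expected.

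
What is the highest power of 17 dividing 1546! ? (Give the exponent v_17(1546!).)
v_17(1546!) = 95

Legendre's formula: v_p(n!) = Σ_{k ≥ 1} ⌊n / p^k⌋. For p = 17, n = 1546, the terms are:
  ⌊1546/17^1⌋ = ⌊1546/17⌋ = 90
  ⌊1546/17^2⌋ = ⌊1546/289⌋ = 5
(the next term ⌊1546/17^3⌋ = 0, terminating the sum). Summing: v_17(1546!) = 90 + 5 = 95.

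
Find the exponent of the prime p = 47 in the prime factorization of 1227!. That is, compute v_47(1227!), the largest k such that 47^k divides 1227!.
v_47(1227!) = 26

Legendre's formula: v_p(n!) = Σ_{k ≥ 1} ⌊n / p^k⌋. For p = 47, n = 1227, the terms are:
  ⌊1227/47^1⌋ = ⌊1227/47⌋ = 26
(the next term ⌊1227/47^2⌋ = 0, terminating the sum). Summing: v_47(1227!) = 26 = 26.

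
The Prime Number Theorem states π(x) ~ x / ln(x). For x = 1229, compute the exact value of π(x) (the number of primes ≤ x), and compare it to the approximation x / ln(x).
π(1229) = 201;  x/ln(x) ≈ 172.76;  relative error ≈ 14.05%.

Directly count primes up to 1229: π(1229) = 201. The PNT approximation gives 1229/ln(1229) ≈ 1229/7.11396 ≈ 172.76. Relative error (π(x) − x/ln(x)) / π(x) ≈ 14.05%; the approximation is known to undercount slightly (Li(x) is a better estimate).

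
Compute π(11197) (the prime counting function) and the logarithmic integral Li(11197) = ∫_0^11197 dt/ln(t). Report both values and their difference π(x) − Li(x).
π(11197) = 1356;  Li(11197) ≈ 1375.29;  π(x) − Li(x) ≈ -19.29.

Direct count of primes ≤ 11197 gives π(11197) = 1356. Numerical evaluation of the logarithmic integral gives Li(11197) ≈ 1375.29. The difference π(x) − Li(x) ≈ -19.29 is typically negative for small/moderate x (Li(x) overestimates), though Littlewood's theorem shows this sign changes infinitely often.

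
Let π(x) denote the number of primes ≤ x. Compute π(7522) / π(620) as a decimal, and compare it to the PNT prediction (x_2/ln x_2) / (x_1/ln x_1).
π(7522)/π(620) = 952/114 ≈ 8.3509;  PNT prediction ≈ 8.7397.

π(620) = 114 and π(7522) = 952, so π(7522)/π(620) ≈ 8.3509. The PNT-predicted ratio is (7522/ln(7522)) / (620/ln(620)) ≈ 8.7397. The two agree to within a few percent, as expected.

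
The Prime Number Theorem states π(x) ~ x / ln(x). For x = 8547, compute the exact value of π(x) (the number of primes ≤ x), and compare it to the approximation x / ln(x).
π(8547) = 1066;  x/ln(x) ≈ 944.07;  relative error ≈ 11.44%.

Directly count primes up to 8547: π(8547) = 1066. The PNT approximation gives 8547/ln(8547) ≈ 8547/9.05334 ≈ 944.07. Relative error (π(x) − x/ln(x)) / π(x) ≈ 11.44%; the approximation is known to undercount slightly (Li(x) is a better estimate).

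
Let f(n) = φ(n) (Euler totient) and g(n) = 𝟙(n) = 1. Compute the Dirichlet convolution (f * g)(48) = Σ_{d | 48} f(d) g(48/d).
(φ * 𝟙)(48) = 48

Divisors of 48: [1, 2, 3, 4, 6, 8, 12, 16, 24, 48]. For each d | 48:
  d = 1: φ(1) · 𝟙(48/1) = 1 · 1 = 1
  d = 2: φ(2) · 𝟙(48/2) = 1 · 1 = 1
  d = 3: φ(3) · 𝟙(48/3) = 2 · 1 = 2
  d = 4: φ(4) · 𝟙(48/4) = 2 · 1 = 2
  d = 6: φ(6) · 𝟙(48/6) = 2 · 1 = 2
  d = 8: φ(8) · 𝟙(48/8) = 4 · 1 = 4
  d = 12: φ(12) · 𝟙(48/12) = 4 · 1 = 4
  d = 16: φ(16) · 𝟙(48/16) = 8 · 1 = 8
  d = 24: φ(24) · 𝟙(48/24) = 8 · 1 = 8
  d = 48: φ(48) · 𝟙(48/48) = 16 · 1 = 16
Summing: (φ * 𝟙)(48) = 1 + 1 + 2 + 2 + 2 + 4 + 4 + 8 + 8 + 16 = 48.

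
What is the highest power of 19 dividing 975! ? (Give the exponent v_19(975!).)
v_19(975!) = 53

Legendre's formula: v_p(n!) = Σ_{k ≥ 1} ⌊n / p^k⌋. For p = 19, n = 975, the terms are:
  ⌊975/19^1⌋ = ⌊975/19⌋ = 51
  ⌊975/19^2⌋ = ⌊975/361⌋ = 2
(the next term ⌊975/19^3⌋ = 0, terminating the sum). Summing: v_19(975!) = 51 + 2 = 53.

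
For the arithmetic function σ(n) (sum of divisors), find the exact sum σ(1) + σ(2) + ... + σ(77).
Σ_{n ≤ 77} σ(n) = 4880

Compute σ(n) for each 1 ≤ n ≤ 77: σ(1) = 1, σ(2) = 3, σ(3) = 4, σ(4) = 7, σ(5) = 6, σ(6) = 12, σ(7) = 8, σ(8) = 15, σ(9) = 13, σ(10) = 18, σ(11) = 12, σ(12) = 28, σ(13) = 14, σ(14) = 24, σ(15) = 24, σ(16) = 31, σ(17) = 18, σ(18) = 39, σ(19) = 20, σ(20) = 42, σ(21) = 32, σ(22) = 36, σ(23) = 24, σ(24) = 60, σ(25) = 31, σ(26) = 42, σ(27) = 40, σ(28) = 56, σ(29) = 30, σ(30) = 72, σ(31) = 32, σ(32) = 63, σ(33) = 48, σ(34) = 54, σ(35) = 48, σ(36) = 91, σ(37) = 38, σ(38) = 60, σ(39) = 56, σ(40) = 90, σ(41) = 42, σ(42) = 96, σ(43) = 44, σ(44) = 84, σ(45) = 78, σ(46) = 72, σ(47) = 48, σ(48) = 124, σ(49) = 57, σ(50) = 93, σ(51) = 72, σ(52) = 98, σ(53) = 54, σ(54) = 120, σ(55) = 72, σ(56) = 120, σ(57) = 80, σ(58) = 90, σ(59) = 60, σ(60) = 168, σ(61) = 62, σ(62) = 96, σ(63) = 104, σ(64) = 127, σ(65) = 84, σ(66) = 144, σ(67) = 68, σ(68) = 126, σ(69) = 96, σ(70) = 144, σ(71) = 72, σ(72) = 195, σ(73) = 74, σ(74) = 114, σ(75) = 124, σ(76) = 140, σ(77) = 96. Summing all 77 values: 4880. (Average order: Σ_{n ≤ x} σ(n) ~ (π²/12) x². For x = 77, (π²/12)·77² ≈ 4876.41.)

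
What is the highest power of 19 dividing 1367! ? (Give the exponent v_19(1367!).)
v_19(1367!) = 74

Legendre's formula: v_p(n!) = Σ_{k ≥ 1} ⌊n / p^k⌋. For p = 19, n = 1367, the terms are:
  ⌊1367/19^1⌋ = ⌊1367/19⌋ = 71
  ⌊1367/19^2⌋ = ⌊1367/361⌋ = 3
(the next term ⌊1367/19^3⌋ = 0, terminating the sum). Summing: v_19(1367!) = 71 + 3 = 74.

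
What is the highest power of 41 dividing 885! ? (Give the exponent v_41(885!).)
v_41(885!) = 21

Legendre's formula: v_p(n!) = Σ_{k ≥ 1} ⌊n / p^k⌋. For p = 41, n = 885, the terms are:
  ⌊885/41^1⌋ = ⌊885/41⌋ = 21
(the next term ⌊885/41^2⌋ = 0, terminating the sum). Summing: v_41(885!) = 21 = 21.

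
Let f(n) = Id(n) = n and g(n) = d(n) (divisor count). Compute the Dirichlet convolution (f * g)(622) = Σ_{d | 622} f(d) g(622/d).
(Id * d)(622) = 1252

Divisors of 622: [1, 2, 311, 622]. For each d | 622:
  d = 1: Id(1) · d(622/1) = 1 · 4 = 4
  d = 2: Id(2) · d(622/2) = 2 · 2 = 4
  d = 311: Id(311) · d(622/311) = 311 · 2 = 622
  d = 622: Id(622) · d(622/622) = 622 · 1 = 622
Summing: (Id * d)(622) = 4 + 4 + 622 + 622 = 1252.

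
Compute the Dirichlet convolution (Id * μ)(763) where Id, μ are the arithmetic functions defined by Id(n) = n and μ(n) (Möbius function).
(Id * μ)(763) = 648

Divisors of 763: [1, 7, 109, 763]. For each d | 763:
  d = 1: Id(1) · μ(763/1) = 1 · 1 = 1
  d = 7: Id(7) · μ(763/7) = 7 · -1 = -7
  d = 109: Id(109) · μ(763/109) = 109 · -1 = -109
  d = 763: Id(763) · μ(763/763) = 763 · 1 = 763
Summing: (Id * μ)(763) = 1 + -7 + -109 + 763 = 648.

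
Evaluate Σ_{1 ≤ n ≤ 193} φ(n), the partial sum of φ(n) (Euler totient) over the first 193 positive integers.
Σ_{n ≤ 193} φ(n) = 11422

Compute φ(n) for each 1 ≤ n ≤ 193: φ(1) = 1, φ(2) = 1, φ(3) = 2, φ(4) = 2, φ(5) = 4, φ(6) = 2, φ(7) = 6, φ(8) = 4, φ(9) = 6, φ(10) = 4, φ(11) = 10, φ(12) = 4, φ(13) = 12, φ(14) = 6, φ(15) = 8, φ(16) = 8, φ(17) = 16, φ(18) = 6, φ(19) = 18, φ(20) = 8, φ(21) = 12, φ(22) = 10, φ(23) = 22, φ(24) = 8, φ(25) = 20, φ(26) = 12, φ(27) = 18, φ(28) = 12, φ(29) = 28, φ(30) = 8, φ(31) = 30, φ(32) = 16, φ(33) = 20, φ(34) = 16, φ(35) = 24, φ(36) = 12, φ(37) = 36, φ(38) = 18, φ(39) = 24, φ(40) = 16, φ(41) = 40, φ(42) = 12, φ(43) = 42, φ(44) = 20, φ(45) = 24, φ(46) = 22, φ(47) = 46, φ(48) = 16, φ(49) = 42, φ(50) = 20, φ(51) = 32, φ(52) = 24, φ(53) = 52, φ(54) = 18, φ(55) = 40, φ(56) = 24, φ(57) = 36, φ(58) = 28, φ(59) = 58, φ(60) = 16, φ(61) = 60, φ(62) = 30, φ(63) = 36, φ(64) = 32, φ(65) = 48, φ(66) = 20, φ(67) = 66, φ(68) = 32, φ(69) = 44, φ(70) = 24, φ(71) = 70, φ(72) = 24, φ(73) = 72, φ(74) = 36, φ(75) = 40, φ(76) = 36, φ(77) = 60, φ(78) = 24, φ(79) = 78, φ(80) = 32, φ(81) = 54, φ(82) = 40, φ(83) = 82, φ(84) = 24, φ(85) = 64, φ(86) = 42, φ(87) = 56, φ(88) = 40, φ(89) = 88, φ(90) = 24, φ(91) = 72, φ(92) = 44, φ(93) = 60, φ(94) = 46, φ(95) = 72, φ(96) = 32, φ(97) = 96, φ(98) = 42, φ(99) = 60, φ(100) = 40, φ(101) = 100, φ(102) = 32, φ(103) = 102, φ(104) = 48, φ(105) = 48, φ(106) = 52, φ(107) = 106, φ(108) = 36, φ(109) = 108, φ(110) = 40, φ(111) = 72, φ(112) = 48, φ(113) = 112, φ(114) = 36, φ(115) = 88, φ(116) = 56, φ(117) = 72, φ(118) = 58, φ(119) = 96, φ(120) = 32, φ(121) = 110, φ(122) = 60, φ(123) = 80, φ(124) = 60, φ(125) = 100, φ(126) = 36, φ(127) = 126, φ(128) = 64, φ(129) = 84, φ(130) = 48, φ(131) = 130, φ(132) = 40, φ(133) = 108, φ(134) = 66, φ(135) = 72, φ(136) = 64, φ(137) = 136, φ(138) = 44, φ(139) = 138, φ(140) = 48, φ(141) = 92, φ(142) = 70, φ(143) = 120, φ(144) = 48, φ(145) = 112, φ(146) = 72, φ(147) = 84, φ(148) = 72, φ(149) = 148, φ(150) = 40, φ(151) = 150, φ(152) = 72, φ(153) = 96, φ(154) = 60, φ(155) = 120, φ(156) = 48, φ(157) = 156, φ(158) = 78, φ(159) = 104, φ(160) = 64, φ(161) = 132, φ(162) = 54, φ(163) = 162, φ(164) = 80, φ(165) = 80, φ(166) = 82, φ(167) = 166, φ(168) = 48, φ(169) = 156, φ(170) = 64, φ(171) = 108, φ(172) = 84, φ(173) = 172, φ(174) = 56, φ(175) = 120, φ(176) = 80, φ(177) = 116, φ(178) = 88, φ(179) = 178, φ(180) = 48, φ(181) = 180, φ(182) = 72, φ(183) = 120, φ(184) = 88, φ(185) = 144, φ(186) = 60, φ(187) = 160, φ(188) = 92, φ(189) = 108, φ(190) = 72, φ(191) = 190, φ(192) = 64, φ(193) = 192. Summing all 193 values: 11422. (Average order: Σ_{n ≤ x} φ(n) ~ (3/π²) x². For x = 193, (3/π²)·193² ≈ 11322.34.)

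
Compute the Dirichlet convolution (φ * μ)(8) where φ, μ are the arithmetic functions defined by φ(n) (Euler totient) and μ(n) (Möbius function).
(φ * μ)(8) = 2

Divisors of 8: [1, 2, 4, 8]. For each d | 8:
  d = 1: φ(1) · μ(8/1) = 1 · 0 = 0
  d = 2: φ(2) · μ(8/2) = 1 · 0 = 0
  d = 4: φ(4) · μ(8/4) = 2 · -1 = -2
  d = 8: φ(8) · μ(8/8) = 4 · 1 = 4
Summing: (φ * μ)(8) = 0 + 0 + -2 + 4 = 2.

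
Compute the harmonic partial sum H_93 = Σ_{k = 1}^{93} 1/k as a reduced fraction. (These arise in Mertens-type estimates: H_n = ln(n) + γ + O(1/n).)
H_93 = 3676622671662732154792749821908124918261/718766754945489455304472257065075294400

Direct summation: H_93 = 1 + 1/2 + ... + 1/93. The least common denominator is lcm(1, ..., 93) = 718766754945489455304472257065075294400; over this denominator the numerator is 718766754945489455304472257065075294400 + 359383377472744727652236128532537647200 + 239588918315163151768157419021691764800 + 179691688736372363826118064266268823600 + 143753350989097891060894451413015058880 + 119794459157581575884078709510845882400 + 102680964992212779329210322437867899200 + 89845844368186181913059032133134411800 + 79862972771721050589385806340563921600 + 71876675494548945530447225706507529440 + 65342432267771768664042932460461390400 + 59897229578790787942039354755422941200 + 55289750380422265792651712081928868800 + 51340482496106389664605161218933949600 + 47917783663032630353631483804338352960 + 44922922184093090956529516066567205900 + 42280397349734673841439544533239723200 + 39931486385860525294692903170281960800 + 37829829207657339752866960898161857600 + 35938337747274472765223612853253764720 + 34226988330737593109736774145955966400 + 32671216133885884332021466230230695200 + 31250728475890845882803141611525012800 + 29948614789395393971019677377711470600 + 28750670197819578212178890282603011776 + 27644875190211132896325856040964434400 + 26620990923907016863128602113521307200 + 25670241248053194832302580609466974800 + 24785060515361705355326629553968113600 + 23958891831516315176815741902169176480 + 23186024353080305009821685711776622400 + 22461461092046545478264758033283602950 + 21780810755923922888014310820153796800 + 21140198674867336920719772266619861600 + 20536192998442555865842064487573579840 + 19965743192930262647346451585140980400 + 19426128512040255548769520461218251200 + 18914914603828669876433480449080928800 + 18429916793474088597550570693976289600 + 17969168873637236382611806426626882360 + 17530896462085108665962737977196958400 + 17113494165368796554868387072977983200 + 16715505928964871053592378071280820800 + 16335608066942942166010733115115347600 + 15972594554344210117877161268112784320 + 15625364237945422941401570805762506400 + 15292909679691265006478133129044155200 + 14974307394697696985509838688855735300 + 14668709284601825618458617491123985600 + 14375335098909789106089445141301505888 + 14093465783244891280479848177746574400 + 13822437595105566448162928020482217200 + 13561636885763951986876835038963684800 + 13310495461953508431564301056760653600 + 13068486453554353732808586492092278080 + 12835120624026597416151290304733487400 + 12609943069219113250955653632720619200 + 12392530257680852677663314776984056800 + 12182487371957448394991055204492801600 + 11979445915758157588407870951084588240 + 11783061556483433693515938640411070400 + 11593012176540152504910842855888311200 + 11408996110245864369912258048651988800 + 11230730546023272739132379016641801475 + 11057950076084453158530342416385773760 + 10890405377961961444007155410076898400 + 10727862014111782914992123239777243200 + 10570099337433668460359886133309930800 + 10416909491963615294267713870508337600 + 10268096499221277932921032243786789920 + 10123475421767457116964397986832046400 + 9982871596465131323673225792570490200 + 9846119930760129524718798041987332800 + 9713064256020127774384760230609125600 + 9583556732606526070726296760867670592 + 9457457301914334938216740224540464400 + 9334633181110252666291847494351627200 + 9214958396737044298775285346988144800 + 9098313353740372851955345026140193600 + 8984584436818618191305903213313441180 + 8873663641302338954376200704507102400 + 8765448231042554332981368988598479200 + 8659840421029993437403280205603316800 + 8556747082684398277434193536488991600 + 8456079469946934768287908906647944640 + 8357752964482435526796189035640410400 + 8261686838453901785108876517989371200 + 8167804033471471083005366557557673800 + 8076030954443701744994070304101969600 + 7986297277172105058938580634056392160 + 7898535768631752256093101725989838400 + 7812682118972711470700785402881253200 + 7728674784360101669940561903925540800 = 3676622671662732154792749821908124918261, so H_93 = 3676622671662732154792749821908124918261/718766754945489455304472257065075294400 (already in lowest terms) ≈ 5.11518. (The PNT-adjacent estimate ln(93) + γ ≈ 5.10982 matches within O(1/n).)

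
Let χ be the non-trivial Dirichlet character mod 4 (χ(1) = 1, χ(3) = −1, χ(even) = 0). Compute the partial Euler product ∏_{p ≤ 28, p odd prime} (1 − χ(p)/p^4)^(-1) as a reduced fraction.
∏ = 2907090265708363109850475/2939590979896221115088896

The odd primes p ≤ 28 are [3, 5, 7, 11, 13, 17, 19, 23]. For each, χ(p) = 1 if p ≡ 1 mod 4, χ(p) = −1 if p ≡ 3 mod 4. Taking (1 − χ(p)/p^4)^(-1) = p^4/(p^4 − χ(p)): (1 − (-1)/3^4)^(-1) · (1 − (1)/5^4)^(-1) · (1 − (-1)/7^4)^(-1) · (1 − (-1)/11^4)^(-1) · (1 − (1)/13^4)^(-1) · (1 − (1)/17^4)^(-1) · (1 − (-1)/19^4)^(-1) · (1 − (-1)/23^4)^(-1) = 2907090265708363109850475/2939590979896221115088896.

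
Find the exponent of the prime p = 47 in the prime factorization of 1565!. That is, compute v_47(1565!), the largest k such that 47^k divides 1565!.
v_47(1565!) = 33

Legendre's formula: v_p(n!) = Σ_{k ≥ 1} ⌊n / p^k⌋. For p = 47, n = 1565, the terms are:
  ⌊1565/47^1⌋ = ⌊1565/47⌋ = 33
(the next term ⌊1565/47^2⌋ = 0, terminating the sum). Summing: v_47(1565!) = 33 = 33.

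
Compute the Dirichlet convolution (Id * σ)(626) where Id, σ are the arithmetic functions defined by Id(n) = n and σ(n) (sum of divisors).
(Id * σ)(626) = 3135

Divisors of 626: [1, 2, 313, 626]. For each d | 626:
  d = 1: Id(1) · σ(626/1) = 1 · 942 = 942
  d = 2: Id(2) · σ(626/2) = 2 · 314 = 628
  d = 313: Id(313) · σ(626/313) = 313 · 3 = 939
  d = 626: Id(626) · σ(626/626) = 626 · 1 = 626
Summing: (Id * σ)(626) = 942 + 628 + 939 + 626 = 3135.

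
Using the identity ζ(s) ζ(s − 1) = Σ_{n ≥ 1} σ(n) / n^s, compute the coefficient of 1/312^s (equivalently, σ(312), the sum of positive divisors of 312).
σ(312) = 840

In the product (Σ m^0/m^s)(Σ k / k^s) = Σ (Σ_{d | n} d) / n^s, the coefficient of 1/n^s is σ(n) = Σ_{d | n} d. For n = 312, divisors are [1, 2, 3, 4, 6, 8, 12, 13, 24, 26, 39, 52, 78, 104, 156, 312]; summing: σ(312) = 840.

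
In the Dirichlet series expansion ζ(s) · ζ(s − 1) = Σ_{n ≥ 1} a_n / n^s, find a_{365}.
σ(365) = 444

In the product (Σ m^0/m^s)(Σ k / k^s) = Σ (Σ_{d | n} d) / n^s, the coefficient of 1/n^s is σ(n) = Σ_{d | n} d. For n = 365, divisors are [1, 5, 73, 365]; summing: σ(365) = 444.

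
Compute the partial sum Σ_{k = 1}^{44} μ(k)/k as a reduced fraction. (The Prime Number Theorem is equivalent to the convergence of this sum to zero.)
Σ μ(k)/k = -137190436674212/6541380665835015

Values of μ(k) for 1 ≤ k ≤ 44: μ(1) = 1, μ(2) = -1, μ(3) = -1, μ(5) = -1, μ(6) = 1, μ(7) = -1, μ(10) = 1, μ(11) = -1, μ(13) = -1, μ(14) = 1, μ(15) = 1, μ(17) = -1, μ(19) = -1, μ(21) = 1, μ(22) = 1, μ(23) = -1, μ(26) = 1, μ(29) = -1, μ(30) = -1, μ(31) = -1, μ(33) = 1, μ(34) = 1, μ(35) = 1, μ(37) = -1, μ(38) = 1, μ(39) = 1, μ(41) = -1, μ(42) = -1, μ(43) = -1, with μ = 0 on non-squarefree integers. Summing μ(k)/k for k where μ(k) ≠ 0 gives -137190436674212/6541380665835015 ≈ -0.0210. (PNT ⟺ this sum → 0 as n → ∞.)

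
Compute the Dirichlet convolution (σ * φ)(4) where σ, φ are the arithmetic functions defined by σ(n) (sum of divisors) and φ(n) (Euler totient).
(σ * φ)(4) = 12

Divisors of 4: [1, 2, 4]. For each d | 4:
  d = 1: σ(1) · φ(4/1) = 1 · 2 = 2
  d = 2: σ(2) · φ(4/2) = 3 · 1 = 3
  d = 4: σ(4) · φ(4/4) = 7 · 1 = 7
Summing: (σ * φ)(4) = 2 + 3 + 7 = 12.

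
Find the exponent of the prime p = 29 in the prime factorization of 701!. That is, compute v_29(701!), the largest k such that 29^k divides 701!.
v_29(701!) = 24

Legendre's formula: v_p(n!) = Σ_{k ≥ 1} ⌊n / p^k⌋. For p = 29, n = 701, the terms are:
  ⌊701/29^1⌋ = ⌊701/29⌋ = 24
(the next term ⌊701/29^2⌋ = 0, terminating the sum). Summing: v_29(701!) = 24 = 24.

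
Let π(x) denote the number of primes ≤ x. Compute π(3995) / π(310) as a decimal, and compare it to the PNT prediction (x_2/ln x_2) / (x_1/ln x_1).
π(3995)/π(310) = 550/63 ≈ 8.7302;  PNT prediction ≈ 8.9147.

π(310) = 63 and π(3995) = 550, so π(3995)/π(310) ≈ 8.7302. The PNT-predicted ratio is (3995/ln(3995)) / (310/ln(310)) ≈ 8.9147. The two agree to within a few percent, as expected.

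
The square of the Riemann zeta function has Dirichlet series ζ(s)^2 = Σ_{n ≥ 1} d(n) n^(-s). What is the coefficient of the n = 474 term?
d(474) = 8

ζ(s)^2 = (Σ 1/m^s)(Σ 1/k^s). The coefficient of 1/n^s in the product is the number of ordered pairs (m, k) with mk = n, which equals d(n). For n = 474, divisors are [1, 2, 3, 6, 79, 158, 237, 474], so d(474) = 8.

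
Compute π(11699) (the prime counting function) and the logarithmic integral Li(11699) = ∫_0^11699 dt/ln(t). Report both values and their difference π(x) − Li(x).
π(11699) = 1404;  Li(11699) ≈ 1429.01;  π(x) − Li(x) ≈ -25.01.

Direct count of primes ≤ 11699 gives π(11699) = 1404. Numerical evaluation of the logarithmic integral gives Li(11699) ≈ 1429.01. The difference π(x) − Li(x) ≈ -25.01 is typically negative for small/moderate x (Li(x) overestimates), though Littlewood's theorem shows this sign changes infinitely often.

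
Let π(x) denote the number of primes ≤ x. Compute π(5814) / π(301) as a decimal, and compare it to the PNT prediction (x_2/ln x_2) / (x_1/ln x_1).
π(5814)/π(301) = 763/62 ≈ 12.3065;  PNT prediction ≈ 12.7176.

π(301) = 62 and π(5814) = 763, so π(5814)/π(301) ≈ 12.3065. The PNT-predicted ratio is (5814/ln(5814)) / (301/ln(301)) ≈ 12.7176. The two agree to within a few percent, as expected.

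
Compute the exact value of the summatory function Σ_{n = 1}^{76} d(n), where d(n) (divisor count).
Σ_{n ≤ 76} d(n) = 344

Compute d(n) for each 1 ≤ n ≤ 76: d(1) = 1, d(2) = 2, d(3) = 2, d(4) = 3, d(5) = 2, d(6) = 4, d(7) = 2, d(8) = 4, d(9) = 3, d(10) = 4, d(11) = 2, d(12) = 6, d(13) = 2, d(14) = 4, d(15) = 4, d(16) = 5, d(17) = 2, d(18) = 6, d(19) = 2, d(20) = 6, d(21) = 4, d(22) = 4, d(23) = 2, d(24) = 8, d(25) = 3, d(26) = 4, d(27) = 4, d(28) = 6, d(29) = 2, d(30) = 8, d(31) = 2, d(32) = 6, d(33) = 4, d(34) = 4, d(35) = 4, d(36) = 9, d(37) = 2, d(38) = 4, d(39) = 4, d(40) = 8, d(41) = 2, d(42) = 8, d(43) = 2, d(44) = 6, d(45) = 6, d(46) = 4, d(47) = 2, d(48) = 10, d(49) = 3, d(50) = 6, d(51) = 4, d(52) = 6, d(53) = 2, d(54) = 8, d(55) = 4, d(56) = 8, d(57) = 4, d(58) = 4, d(59) = 2, d(60) = 12, d(61) = 2, d(62) = 4, d(63) = 6, d(64) = 7, d(65) = 4, d(66) = 8, d(67) = 2, d(68) = 6, d(69) = 4, d(70) = 8, d(71) = 2, d(72) = 12, d(73) = 2, d(74) = 4, d(75) = 6, d(76) = 6. Summing all 76 values: 344. (Dirichlet's divisor formula: Σ_{n ≤ x} d(n) = x ln(x) + (2γ − 1) x + O(√x). For x = 76, the asymptotic estimate is ≈ 340.87.)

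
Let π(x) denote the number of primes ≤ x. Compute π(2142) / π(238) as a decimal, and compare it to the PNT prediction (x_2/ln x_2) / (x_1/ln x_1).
π(2142)/π(238) = 323/51 ≈ 6.3333;  PNT prediction ≈ 6.4216.

π(238) = 51 and π(2142) = 323, so π(2142)/π(238) ≈ 6.3333. The PNT-predicted ratio is (2142/ln(2142)) / (238/ln(238)) ≈ 6.4216. The two agree to within a few percent, as expected.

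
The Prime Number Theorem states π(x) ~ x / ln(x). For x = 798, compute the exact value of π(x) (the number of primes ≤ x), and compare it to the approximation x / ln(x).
π(798) = 139;  x/ln(x) ≈ 119.42;  relative error ≈ 14.08%.

Directly count primes up to 798: π(798) = 139. The PNT approximation gives 798/ln(798) ≈ 798/6.68211 ≈ 119.42. Relative error (π(x) − x/ln(x)) / π(x) ≈ 14.08%; the approximation is known to undercount slightly (Li(x) is a better estimate).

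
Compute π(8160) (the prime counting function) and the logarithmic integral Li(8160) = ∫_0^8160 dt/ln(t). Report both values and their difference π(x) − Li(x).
π(8160) = 1023;  Li(8160) ≈ 1044.20;  π(x) − Li(x) ≈ -21.20.

Direct count of primes ≤ 8160 gives π(8160) = 1023. Numerical evaluation of the logarithmic integral gives Li(8160) ≈ 1044.20. The difference π(x) − Li(x) ≈ -21.20 is typically negative for small/moderate x (Li(x) overestimates), though Littlewood's theorem shows this sign changes infinitely often.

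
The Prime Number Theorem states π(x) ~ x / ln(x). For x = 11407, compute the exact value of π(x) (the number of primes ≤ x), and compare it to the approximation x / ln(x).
π(11407) = 1376;  x/ln(x) ≈ 1221.05;  relative error ≈ 11.26%.

Directly count primes up to 11407: π(11407) = 1376. The PNT approximation gives 11407/ln(11407) ≈ 11407/9.34198 ≈ 1221.05. Relative error (π(x) − x/ln(x)) / π(x) ≈ 11.26%; the approximation is known to undercount slightly (Li(x) is a better estimate).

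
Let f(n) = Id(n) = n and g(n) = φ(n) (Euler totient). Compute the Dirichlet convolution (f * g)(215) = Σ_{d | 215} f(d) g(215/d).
(Id * φ)(215) = 765

Divisors of 215: [1, 5, 43, 215]. For each d | 215:
  d = 1: Id(1) · φ(215/1) = 1 · 168 = 168
  d = 5: Id(5) · φ(215/5) = 5 · 42 = 210
  d = 43: Id(43) · φ(215/43) = 43 · 4 = 172
  d = 215: Id(215) · φ(215/215) = 215 · 1 = 215
Summing: (Id * φ)(215) = 168 + 210 + 172 + 215 = 765.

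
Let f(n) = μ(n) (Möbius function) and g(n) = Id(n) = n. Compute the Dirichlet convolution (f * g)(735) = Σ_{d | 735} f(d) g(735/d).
(μ * Id)(735) = 336

Divisors of 735: [1, 3, 5, 7, 15, 21, 35, 49, 105, 147, 245, 735]. For each d | 735:
  d = 1: μ(1) · Id(735/1) = 1 · 735 = 735
  d = 3: μ(3) · Id(735/3) = -1 · 245 = -245
  d = 5: μ(5) · Id(735/5) = -1 · 147 = -147
  d = 7: μ(7) · Id(735/7) = -1 · 105 = -105
  d = 15: μ(15) · Id(735/15) = 1 · 49 = 49
  d = 21: μ(21) · Id(735/21) = 1 · 35 = 35
  d = 35: μ(35) · Id(735/35) = 1 · 21 = 21
  d = 49: μ(49) · Id(735/49) = 0 · 15 = 0
  d = 105: μ(105) · Id(735/105) = -1 · 7 = -7
  d = 147: μ(147) · Id(735/147) = 0 · 5 = 0
  d = 245: μ(245) · Id(735/245) = 0 · 3 = 0
  d = 735: μ(735) · Id(735/735) = 0 · 1 = 0
Summing: (μ * Id)(735) = 735 + -245 + -147 + -105 + 49 + 35 + 21 + 0 + -7 + 0 + 0 + 0 = 336.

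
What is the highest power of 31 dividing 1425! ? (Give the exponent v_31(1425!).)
v_31(1425!) = 46

Legendre's formula: v_p(n!) = Σ_{k ≥ 1} ⌊n / p^k⌋. For p = 31, n = 1425, the terms are:
  ⌊1425/31^1⌋ = ⌊1425/31⌋ = 45
  ⌊1425/31^2⌋ = ⌊1425/961⌋ = 1
(the next term ⌊1425/31^3⌋ = 0, terminating the sum). Summing: v_31(1425!) = 45 + 1 = 46.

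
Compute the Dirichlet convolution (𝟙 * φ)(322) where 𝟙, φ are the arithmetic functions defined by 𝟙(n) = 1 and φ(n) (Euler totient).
(𝟙 * φ)(322) = 322

Divisors of 322: [1, 2, 7, 14, 23, 46, 161, 322]. For each d | 322:
  d = 1: 𝟙(1) · φ(322/1) = 1 · 132 = 132
  d = 2: 𝟙(2) · φ(322/2) = 1 · 132 = 132
  d = 7: 𝟙(7) · φ(322/7) = 1 · 22 = 22
  d = 14: 𝟙(14) · φ(322/14) = 1 · 22 = 22
  d = 23: 𝟙(23) · φ(322/23) = 1 · 6 = 6
  d = 46: 𝟙(46) · φ(322/46) = 1 · 6 = 6
  d = 161: 𝟙(161) · φ(322/161) = 1 · 1 = 1
  d = 322: 𝟙(322) · φ(322/322) = 1 · 1 = 1
Summing: (𝟙 * φ)(322) = 132 + 132 + 22 + 22 + 6 + 6 + 1 + 1 = 322.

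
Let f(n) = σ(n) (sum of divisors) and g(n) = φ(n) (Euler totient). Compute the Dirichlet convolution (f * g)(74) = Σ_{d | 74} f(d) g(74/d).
(σ * φ)(74) = 296

Divisors of 74: [1, 2, 37, 74]. For each d | 74:
  d = 1: σ(1) · φ(74/1) = 1 · 36 = 36
  d = 2: σ(2) · φ(74/2) = 3 · 36 = 108
  d = 37: σ(37) · φ(74/37) = 38 · 1 = 38
  d = 74: σ(74) · φ(74/74) = 114 · 1 = 114
Summing: (σ * φ)(74) = 36 + 108 + 38 + 114 = 296.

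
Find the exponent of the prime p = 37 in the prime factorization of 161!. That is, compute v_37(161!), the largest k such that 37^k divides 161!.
v_37(161!) = 4

Legendre's formula: v_p(n!) = Σ_{k ≥ 1} ⌊n / p^k⌋. For p = 37, n = 161, the terms are:
  ⌊161/37^1⌋ = ⌊161/37⌋ = 4
(the next term ⌊161/37^2⌋ = 0, terminating the sum). Summing: v_37(161!) = 4 = 4.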